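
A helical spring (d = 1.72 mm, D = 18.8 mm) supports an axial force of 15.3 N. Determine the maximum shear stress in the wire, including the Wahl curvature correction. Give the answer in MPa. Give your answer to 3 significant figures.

Spring index C = D/d = 18.8/1.72 = 10.9302
K_W = (4C−1)/(4C−4) + 0.615/C = 42.721/39.721 + 0.0563 = 1.1318
τ₀ = 8FD/(πd³) = 8·15.3·18.8/(π·1.72³) = 2301.12/15.986 = 143.95 MPa
τ_max = K·τ₀ = 1.1318 × 143.95 = 162.92 MPa

163 MPa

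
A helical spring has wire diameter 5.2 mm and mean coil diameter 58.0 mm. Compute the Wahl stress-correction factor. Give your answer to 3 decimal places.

1.129

C = D/d = 58.0/5.2 = 11.1538
K_W = (4C−1)/(4C−4) + 0.615/C = 43.615/40.615 + 0.0551 = 1.1290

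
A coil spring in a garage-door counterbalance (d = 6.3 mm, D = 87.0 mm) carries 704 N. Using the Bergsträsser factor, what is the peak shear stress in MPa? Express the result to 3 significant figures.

Spring index C = D/d = 87.0/6.3 = 13.8095
K_B = (4C+2)/(4C−3) = 57.238/52.238 = 1.0957
τ₀ = 8FD/(πd³) = 8·704·87.0/(π·6.3³) = 489984/785.55 = 623.75 MPa
τ_max = K·τ₀ = 1.0957 × 623.75 = 683.45 MPa

683 MPa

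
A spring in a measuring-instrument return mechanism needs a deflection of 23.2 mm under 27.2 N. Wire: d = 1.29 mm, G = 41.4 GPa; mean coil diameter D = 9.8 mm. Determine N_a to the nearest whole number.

Required rate k = F/δ = 27.2/23.2 = 1.1724 N/mm
N_a = Gd⁴/(8D³k) = (41.4×10³ × 1.29⁴)/(8 × 9.8³ × 1.1724)
    = 114646 / 8827.73 = 12.99 → 13 coils

13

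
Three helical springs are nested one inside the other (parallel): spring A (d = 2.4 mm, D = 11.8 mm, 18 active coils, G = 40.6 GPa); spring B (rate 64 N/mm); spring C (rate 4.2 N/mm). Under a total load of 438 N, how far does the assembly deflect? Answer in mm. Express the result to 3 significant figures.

5.93 mm

k_A = Gd⁴/(8D³N_a) = (40.6×10³)(2.4⁴)/(8·11.8³·18) = 5.6933 N/mm
Parallel: k_eq = 5.6933 + 64 + 4.2 = 73.893 N/mm
δ = F/k_eq = 438/73.893 = 5.9275 mm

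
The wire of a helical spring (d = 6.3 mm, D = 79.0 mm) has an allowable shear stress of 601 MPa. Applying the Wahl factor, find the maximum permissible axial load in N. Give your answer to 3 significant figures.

671 N

C = D/d = 79.0/6.3 = 12.5397
K_W = (4C−1)/(4C−4) + 0.615/C = 49.159/46.159 + 0.0490 = 1.1140
τ_max = K·8FD/(πd³) → F_max = τ_allow·πd³/(8DK)
F_max = 601·π·6.3³/(8·79.0·1.1140) = 4.7211e+05/704.07 = 670.55 N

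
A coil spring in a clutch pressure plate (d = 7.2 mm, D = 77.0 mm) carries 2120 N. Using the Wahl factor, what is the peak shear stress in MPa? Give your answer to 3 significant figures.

Spring index C = D/d = 77.0/7.2 = 10.6944
K_W = (4C−1)/(4C−4) + 0.615/C = 41.778/38.778 + 0.0575 = 1.1349
τ₀ = 8FD/(πd³) = 8·2120·77.0/(π·7.2³) = 1.30592e+06/1172.6 = 1113.7 MPa
τ_max = K·τ₀ = 1.1349 × 1113.7 = 1263.9 MPa

1260 MPa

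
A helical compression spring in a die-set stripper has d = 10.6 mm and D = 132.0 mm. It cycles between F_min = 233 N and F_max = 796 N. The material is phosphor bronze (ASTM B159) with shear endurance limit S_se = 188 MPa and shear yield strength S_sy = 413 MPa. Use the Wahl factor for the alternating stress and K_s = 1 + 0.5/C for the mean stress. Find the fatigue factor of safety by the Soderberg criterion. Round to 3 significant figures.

1.19

C = D/d = 132.0/10.6 = 12.4528; K_W = (4C−1)/(4C−4)+0.615/C = 1.1149; K_s = 1+0.5/C = 1.0402
F_a = (F_max−F_min)/2 = 281.5 N; F_m = (F_max+F_min)/2 = 514.5 N
τ_a = K_W·8F_aD/(πd³) = 1.1149 × 79.447 = 88.573 MPa
τ_m = K_s·8F_mD/(πd³) = 1.0402 × 145.21 = 151.04 MPa
Soderberg: 1/n_f = τ_a/S_se + τ_m/S_sy = 88.573/188 + 151.04/413 = 0.47113 + 0.36570 = 0.83683
n_f = 1/0.83683 = 1.195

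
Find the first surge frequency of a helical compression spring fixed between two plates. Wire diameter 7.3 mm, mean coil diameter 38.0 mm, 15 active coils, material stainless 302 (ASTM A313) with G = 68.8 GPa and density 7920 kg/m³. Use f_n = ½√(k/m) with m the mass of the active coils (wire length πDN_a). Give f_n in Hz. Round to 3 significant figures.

112 Hz

k = Gd⁴/(8D³N_a) = (68.8×10³)(7.3⁴)/(8·38.0³·15) = 29.672 N/mm = 29672 N/m
Wire length L = πDN_a = π·38.0·15 = 1790.7 mm
m = ρ·(πd²/4)·L = 7920 × 41.854×10⁻⁶ m² × 1.7907 m = 0.59359 kg
f_n = ½√(k/m) = 0.5·√(29672/0.59359) = 0.5·√(49988) = 111.79 Hz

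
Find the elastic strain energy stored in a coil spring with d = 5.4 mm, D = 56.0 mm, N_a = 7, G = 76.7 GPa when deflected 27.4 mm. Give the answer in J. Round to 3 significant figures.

k = Gd⁴/(8D³N_a) = (76.7×10³)(5.4⁴)/(8·56.0³·7) = 6.6316 N/mm
U = ½kδ² = 0.5 × 6.6316 × 27.4² = 2489.4 N·mm = 2.4894 J

2.49 J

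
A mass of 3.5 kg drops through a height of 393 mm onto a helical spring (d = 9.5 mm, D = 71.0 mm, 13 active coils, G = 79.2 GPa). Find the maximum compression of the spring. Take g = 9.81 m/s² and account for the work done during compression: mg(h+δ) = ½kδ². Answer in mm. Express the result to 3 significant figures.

k = Gd⁴/(8D³N_a) = (79.2×10³)(9.5⁴)/(8·71.0³·13) = 17.331 N/mm
W = mg = 3.5 × 9.81 = 34.335 N
½kδ² − Wδ − Wh = 0 → δ = (W + √(W² + 2kWh))/k
δ = (34.335 + √(1178.9 + 467704))/17.331 = (34.335 + 684.75)/17.331 = 41.492 mm

41.5 mm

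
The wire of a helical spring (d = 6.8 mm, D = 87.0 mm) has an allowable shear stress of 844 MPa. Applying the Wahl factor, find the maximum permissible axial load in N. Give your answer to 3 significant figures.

1080 N

C = D/d = 87.0/6.8 = 12.7941
K_W = (4C−1)/(4C−4) + 0.615/C = 50.176/47.176 + 0.0481 = 1.1117
τ_max = K·8FD/(πd³) → F_max = τ_allow·πd³/(8DK)
F_max = 844·π·6.8³/(8·87.0·1.1117) = 8.3372e+05/773.72 = 1077.6 N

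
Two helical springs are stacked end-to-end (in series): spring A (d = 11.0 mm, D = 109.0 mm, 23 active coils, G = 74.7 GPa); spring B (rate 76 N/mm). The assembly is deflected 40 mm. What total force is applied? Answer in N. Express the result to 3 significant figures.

173 N

k_A = Gd⁴/(8D³N_a) = (74.7×10³)(11.0⁴)/(8·109.0³·23) = 4.5898 N/mm
Series: 1/k_eq = 1/4.5898 + 1/76 = 0.23103; k_eq = 4.3284 N/mm
F = k_eq·δ = 4.3284·40 = 173.14 N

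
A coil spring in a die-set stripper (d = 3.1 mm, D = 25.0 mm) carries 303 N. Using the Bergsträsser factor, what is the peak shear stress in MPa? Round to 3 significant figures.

758 MPa

Spring index C = D/d = 25.0/3.1 = 8.0645
K_B = (4C+2)/(4C−3) = 34.258/29.258 = 1.1709
τ₀ = 8FD/(πd³) = 8·303·25.0/(π·3.1³) = 60600/93.591 = 647.5 MPa
τ_max = K·τ₀ = 1.1709 × 647.5 = 758.15 MPa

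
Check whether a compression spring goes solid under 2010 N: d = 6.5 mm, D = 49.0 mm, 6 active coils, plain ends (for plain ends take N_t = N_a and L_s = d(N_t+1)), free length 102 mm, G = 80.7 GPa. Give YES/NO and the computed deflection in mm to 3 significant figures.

YES, δ = 78.8 mm

k = Gd⁴/(8D³N_a) = (80.7×10³)(6.5⁴)/(8·49.0³·6) = 25.509 N/mm
N_t = 6; L_s = 6.5·7 = 45.5 mm; δ_solid = L₀ − L_s = 102 − 45.5 = 56.5 mm
δ = F/k = 2010/25.509 = 78.795 mm
δ ≥ δ_solid → spring goes solid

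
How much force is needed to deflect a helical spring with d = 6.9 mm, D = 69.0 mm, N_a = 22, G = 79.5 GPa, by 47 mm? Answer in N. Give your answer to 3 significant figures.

k = Gd⁴/(8D³N_a) = (79.5×10³)(6.9⁴)/(8·69.0³·22) = 3.1168 N/mm
F = k·δ = 3.1168 × 47 = 146.49 N

146 N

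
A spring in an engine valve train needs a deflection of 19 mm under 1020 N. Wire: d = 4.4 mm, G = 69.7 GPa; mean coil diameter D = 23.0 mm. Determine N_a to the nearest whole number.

5

Required rate k = F/δ = 1020/19 = 53.684 N/mm
N_a = Gd⁴/(8D³k) = (69.7×10³ × 4.4⁴)/(8 × 23.0³ × 53.684)
    = 2.61242e+07 / 5.22541e+06 = 4.999 → 5 coils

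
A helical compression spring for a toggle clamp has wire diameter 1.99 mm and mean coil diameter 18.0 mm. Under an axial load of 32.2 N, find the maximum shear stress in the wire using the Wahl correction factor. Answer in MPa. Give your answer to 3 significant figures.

217 MPa

Spring index C = D/d = 18.0/1.99 = 9.0452
K_W = (4C−1)/(4C−4) + 0.615/C = 35.181/32.181 + 0.0680 = 1.1612
τ₀ = 8FD/(πd³) = 8·32.2·18.0/(π·1.99³) = 4636.8/24.758 = 187.29 MPa
τ_max = K·τ₀ = 1.1612 × 187.29 = 217.48 MPa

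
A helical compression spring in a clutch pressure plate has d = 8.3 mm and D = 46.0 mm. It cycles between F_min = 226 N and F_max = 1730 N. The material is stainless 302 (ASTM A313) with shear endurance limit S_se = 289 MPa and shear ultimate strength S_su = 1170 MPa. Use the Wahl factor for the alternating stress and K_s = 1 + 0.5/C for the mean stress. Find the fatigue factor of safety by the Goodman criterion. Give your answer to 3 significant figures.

C = D/d = 46.0/8.3 = 5.5422; K_W = (4C−1)/(4C−4)+0.615/C = 1.2761; K_s = 1+0.5/C = 1.0902
F_a = (F_max−F_min)/2 = 752 N; F_m = (F_max+F_min)/2 = 978 N
τ_a = K_W·8F_aD/(πd³) = 1.2761 × 154.06 = 196.59 MPa
τ_m = K_s·8F_mD/(πd³) = 1.0902 × 200.36 = 218.43 MPa
Goodman: 1/n_f = τ_a/S_se + τ_m/S_su = 196.59/289 + 218.43/1170 = 0.68024 + 0.18669 = 0.86694
n_f = 1/0.86694 = 1.153

1.15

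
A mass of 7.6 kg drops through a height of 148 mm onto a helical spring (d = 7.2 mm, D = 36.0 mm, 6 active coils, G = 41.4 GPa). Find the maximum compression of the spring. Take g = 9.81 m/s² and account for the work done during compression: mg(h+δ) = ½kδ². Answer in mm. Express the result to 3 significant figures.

22.6 mm

k = Gd⁴/(8D³N_a) = (41.4×10³)(7.2⁴)/(8·36.0³·6) = 49.68 N/mm
W = mg = 7.6 × 9.81 = 74.556 N
½kδ² − Wδ − Wh = 0 → δ = (W + √(W² + 2kWh))/k
δ = (74.556 + √(5558.6 + 1.09637e+06))/49.68 = (74.556 + 1049.7)/49.68 = 22.63 mm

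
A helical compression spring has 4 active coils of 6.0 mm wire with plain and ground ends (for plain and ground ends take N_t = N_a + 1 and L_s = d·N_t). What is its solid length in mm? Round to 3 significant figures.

plain and ground ends: N_t = N_a + 1 = 4 + 1 = 5
L_s = d·N_t = 6.0 × 5 = 30 mm

30.0 mm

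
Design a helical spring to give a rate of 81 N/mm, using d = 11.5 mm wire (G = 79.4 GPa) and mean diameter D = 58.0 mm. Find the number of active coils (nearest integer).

N_a = Gd⁴/(8D³k) = (79.4×10³ × 11.5⁴)/(8 × 58.0³ × 81)
    = 1.38871e+09 / 1.26433e+08 = 10.98 → 11 coils

11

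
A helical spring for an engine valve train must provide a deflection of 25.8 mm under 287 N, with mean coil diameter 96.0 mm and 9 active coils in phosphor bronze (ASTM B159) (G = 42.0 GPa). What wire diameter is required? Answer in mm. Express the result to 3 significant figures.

11.4 mm

Required rate k = F/δ = 287/25.8 = 11.124 N/mm
d = (8D³N_a·k / G)^(1/4) = (8·96.0³·9·11.124 / (42.0×10³))^0.25
  = (16872)^0.25 = 11.3970 mm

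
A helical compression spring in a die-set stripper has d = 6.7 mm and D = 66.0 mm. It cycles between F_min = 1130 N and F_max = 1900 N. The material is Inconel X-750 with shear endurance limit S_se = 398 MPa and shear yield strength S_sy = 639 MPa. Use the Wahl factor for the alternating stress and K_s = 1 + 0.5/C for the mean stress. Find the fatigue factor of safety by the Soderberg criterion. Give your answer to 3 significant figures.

0.497

C = D/d = 66.0/6.7 = 9.8507; K_W = (4C−1)/(4C−4)+0.615/C = 1.1472; K_s = 1+0.5/C = 1.0508
F_a = (F_max−F_min)/2 = 385 N; F_m = (F_max+F_min)/2 = 1515 N
τ_a = K_W·8F_aD/(πd³) = 1.1472 × 215.14 = 246.8 MPa
τ_m = K_s·8F_mD/(πd³) = 1.0508 × 846.59 = 889.56 MPa
Soderberg: 1/n_f = τ_a/S_se + τ_m/S_sy = 246.8/398 + 889.56/639 = 0.62011 + 1.39211 = 2.0122
n_f = 1/2.0122 = 0.497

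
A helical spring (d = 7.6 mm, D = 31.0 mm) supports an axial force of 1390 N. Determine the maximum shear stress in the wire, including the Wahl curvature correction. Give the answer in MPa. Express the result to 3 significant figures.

Spring index C = D/d = 31.0/7.6 = 4.0789
K_W = (4C−1)/(4C−4) + 0.615/C = 15.316/12.316 + 0.1508 = 1.3944
τ₀ = 8FD/(πd³) = 8·1390·31.0/(π·7.6³) = 344720/1379.1 = 249.96 MPa
τ_max = K·τ₀ = 1.3944 × 249.96 = 348.54 MPa

349 MPa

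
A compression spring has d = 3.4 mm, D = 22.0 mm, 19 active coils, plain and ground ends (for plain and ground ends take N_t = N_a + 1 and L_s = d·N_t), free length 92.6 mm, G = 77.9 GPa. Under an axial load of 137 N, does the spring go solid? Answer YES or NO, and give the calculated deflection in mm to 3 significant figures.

k = Gd⁴/(8D³N_a) = (77.9×10³)(3.4⁴)/(8·22.0³·19) = 6.4319 N/mm
N_t = 20; L_s = 3.4·20 = 68 mm; δ_solid = L₀ − L_s = 92.6 − 68 = 24.6 mm
δ = F/k = 137/6.4319 = 21.3 mm
δ < δ_solid → spring does not go solid

NO, δ = 21.3 mm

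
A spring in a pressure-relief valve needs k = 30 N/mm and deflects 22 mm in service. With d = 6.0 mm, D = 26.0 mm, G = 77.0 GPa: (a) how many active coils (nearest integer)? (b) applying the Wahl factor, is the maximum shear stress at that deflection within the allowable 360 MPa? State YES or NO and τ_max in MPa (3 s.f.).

(a) 24 coils; (b) YES, τ_max = 273 MPa

N_a = Gd⁴/(8D³k) = (77.0×10³)(6.0⁴)/(8·26.0³·30) = 23.66 → N_a = 24
Actual rate k = Gd⁴/(8D³·24) = 29.572 N/mm
Working load F = kδ = 29.572·22 = 650.57 N
C = 26.0/6.0 = 4.3333; K_W = (4C−1)/(4C−4)+0.615/C = 1.3669
τ_max = K_W·8FD/(πd³) = 1.3669·199.41 = 272.58 MPa
τ_max ≤ 360 MPa → acceptable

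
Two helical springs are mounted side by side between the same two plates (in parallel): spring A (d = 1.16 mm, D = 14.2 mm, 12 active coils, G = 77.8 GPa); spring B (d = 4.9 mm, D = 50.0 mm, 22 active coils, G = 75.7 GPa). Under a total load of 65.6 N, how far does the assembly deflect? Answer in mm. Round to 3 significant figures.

k_A = Gd⁴/(8D³N_a) = (77.8×10³)(1.16⁴)/(8·14.2³·12) = 0.51248 N/mm
k_B = Gd⁴/(8D³N_a) = (75.7×10³)(4.9⁴)/(8·50.0³·22) = 1.9836 N/mm
Parallel: k_eq = 0.51248 + 1.9836 = 2.4961 N/mm
δ = F/k_eq = 65.6/2.4961 = 26.281 mm

26.3 mm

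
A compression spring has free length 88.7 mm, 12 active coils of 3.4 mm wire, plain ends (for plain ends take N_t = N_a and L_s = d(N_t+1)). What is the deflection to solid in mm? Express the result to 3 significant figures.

44.5 mm

N_t = 12; L_s = 3.4·13 = 44.2 mm
δ_solid = L₀ − L_s = 88.7 − 44.2 = 44.5 mm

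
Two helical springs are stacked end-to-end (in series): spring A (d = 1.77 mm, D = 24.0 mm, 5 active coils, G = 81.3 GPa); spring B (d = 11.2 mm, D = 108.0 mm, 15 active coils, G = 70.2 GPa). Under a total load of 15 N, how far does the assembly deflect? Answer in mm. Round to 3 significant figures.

12.4 mm

k_A = Gd⁴/(8D³N_a) = (81.3×10³)(1.77⁴)/(8·24.0³·5) = 1.4431 N/mm
k_B = Gd⁴/(8D³N_a) = (70.2×10³)(11.2⁴)/(8·108.0³·15) = 7.3073 N/mm
Series: 1/k_eq = 1/1.4431 + 1/7.3073 = 0.82981; k_eq = 1.2051 N/mm
δ = F/k_eq = 15/1.2051 = 12.447 mm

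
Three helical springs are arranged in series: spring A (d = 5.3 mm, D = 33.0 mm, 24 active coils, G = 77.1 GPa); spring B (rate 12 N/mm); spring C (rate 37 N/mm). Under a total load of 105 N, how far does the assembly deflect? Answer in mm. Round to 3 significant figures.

23.5 mm

k_A = Gd⁴/(8D³N_a) = (77.1×10³)(5.3⁴)/(8·33.0³·24) = 8.8169 N/mm
Series: 1/k_eq = 1/8.8169 + 1/12 + 1/37 = 0.22378; k_eq = 4.4687 N/mm
δ = F/k_eq = 105/4.4687 = 23.497 mm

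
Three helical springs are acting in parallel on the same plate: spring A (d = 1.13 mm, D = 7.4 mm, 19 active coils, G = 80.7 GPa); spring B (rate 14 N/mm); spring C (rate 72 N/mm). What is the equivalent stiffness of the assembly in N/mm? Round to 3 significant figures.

88.1 N/mm

k_A = Gd⁴/(8D³N_a) = (80.7×10³)(1.13⁴)/(8·7.4³·19) = 2.1362 N/mm
Parallel: k_eq = 2.1362 + 14 + 72 = 88.136 N/mm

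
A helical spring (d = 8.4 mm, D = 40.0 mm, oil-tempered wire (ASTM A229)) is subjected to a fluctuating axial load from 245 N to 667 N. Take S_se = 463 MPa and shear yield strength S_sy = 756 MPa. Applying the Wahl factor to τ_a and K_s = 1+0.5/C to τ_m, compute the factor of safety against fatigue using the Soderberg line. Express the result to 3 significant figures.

4.57

C = D/d = 40.0/8.4 = 4.7619; K_W = (4C−1)/(4C−4)+0.615/C = 1.3285; K_s = 1+0.5/C = 1.1050
F_a = (F_max−F_min)/2 = 211 N; F_m = (F_max+F_min)/2 = 456 N
τ_a = K_W·8F_aD/(πd³) = 1.3285 × 36.261 = 48.174 MPa
τ_m = K_s·8F_mD/(πd³) = 1.1050 × 78.366 = 86.594 MPa
Soderberg: 1/n_f = τ_a/S_se + τ_m/S_sy = 48.174/463 + 86.594/756 = 0.10405 + 0.11454 = 0.21859
n_f = 1/0.21859 = 4.575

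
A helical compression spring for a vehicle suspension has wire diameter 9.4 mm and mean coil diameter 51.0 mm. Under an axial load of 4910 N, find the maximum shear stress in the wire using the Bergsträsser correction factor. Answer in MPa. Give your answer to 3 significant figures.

Spring index C = D/d = 51.0/9.4 = 5.4255
K_B = (4C+2)/(4C−3) = 23.702/18.702 = 1.2673
τ₀ = 8FD/(πd³) = 8·4910·51.0/(π·9.4³) = 2.00328e+06/2609.4 = 767.73 MPa
τ_max = K·τ₀ = 1.2673 × 767.73 = 972.98 MPa

973 MPa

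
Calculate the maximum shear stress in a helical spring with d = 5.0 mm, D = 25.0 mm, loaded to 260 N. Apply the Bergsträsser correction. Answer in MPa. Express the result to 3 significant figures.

171 MPa

Spring index C = D/d = 25.0/5.0 = 5.0000
K_B = (4C+2)/(4C−3) = 22.000/17.000 = 1.2941
τ₀ = 8FD/(πd³) = 8·260·25.0/(π·5.0³) = 52000/392.7 = 132.42 MPa
τ_max = K·τ₀ = 1.2941 × 132.42 = 171.36 MPa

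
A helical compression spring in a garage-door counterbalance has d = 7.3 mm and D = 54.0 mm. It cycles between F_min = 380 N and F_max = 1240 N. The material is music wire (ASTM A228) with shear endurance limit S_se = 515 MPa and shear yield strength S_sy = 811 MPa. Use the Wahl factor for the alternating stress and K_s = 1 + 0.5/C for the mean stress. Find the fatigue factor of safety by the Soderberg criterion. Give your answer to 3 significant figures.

1.37

C = D/d = 54.0/7.3 = 7.3973; K_W = (4C−1)/(4C−4)+0.615/C = 1.2004; K_s = 1+0.5/C = 1.0676
F_a = (F_max−F_min)/2 = 430 N; F_m = (F_max+F_min)/2 = 810 N
τ_a = K_W·8F_aD/(πd³) = 1.2004 × 152 = 182.45 MPa
τ_m = K_s·8F_mD/(πd³) = 1.0676 × 286.32 = 305.67 MPa
Soderberg: 1/n_f = τ_a/S_se + τ_m/S_sy = 182.45/515 + 305.67/811 = 0.35428 + 0.37691 = 0.73119
n_f = 1/0.73119 = 1.368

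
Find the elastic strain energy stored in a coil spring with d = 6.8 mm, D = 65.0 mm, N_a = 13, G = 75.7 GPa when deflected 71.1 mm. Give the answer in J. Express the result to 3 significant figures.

14.3 J

k = Gd⁴/(8D³N_a) = (75.7×10³)(6.8⁴)/(8·65.0³·13) = 5.6671 N/mm
U = ½kδ² = 0.5 × 5.6671 × 71.1² = 14324 N·mm = 14.324 J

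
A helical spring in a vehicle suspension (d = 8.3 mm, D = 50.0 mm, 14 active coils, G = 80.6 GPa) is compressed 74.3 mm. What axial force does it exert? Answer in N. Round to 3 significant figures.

2030 N

k = Gd⁴/(8D³N_a) = (80.6×10³)(8.3⁴)/(8·50.0³·14) = 27.322 N/mm
F = k·δ = 27.322 × 74.3 = 2030.1 N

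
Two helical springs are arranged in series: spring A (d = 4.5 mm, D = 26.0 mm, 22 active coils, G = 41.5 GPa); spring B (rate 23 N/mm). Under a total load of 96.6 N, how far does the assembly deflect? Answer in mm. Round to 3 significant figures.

21.8 mm

k_A = Gd⁴/(8D³N_a) = (41.5×10³)(4.5⁴)/(8·26.0³·22) = 5.5013 N/mm
Series: 1/k_eq = 1/5.5013 + 1/23 = 0.22525; k_eq = 4.4394 N/mm
δ = F/k_eq = 96.6/4.4394 = 21.759 mm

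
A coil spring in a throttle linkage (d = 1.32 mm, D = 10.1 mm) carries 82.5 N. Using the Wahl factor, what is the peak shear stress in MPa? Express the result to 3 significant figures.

Spring index C = D/d = 10.1/1.32 = 7.6515
K_W = (4C−1)/(4C−4) + 0.615/C = 29.606/26.606 + 0.0804 = 1.1931
τ₀ = 8FD/(πd³) = 8·82.5·10.1/(π·1.32³) = 6666/7.2256 = 922.56 MPa
τ_max = K·τ₀ = 1.1931 × 922.56 = 1100.7 MPa

1100 MPa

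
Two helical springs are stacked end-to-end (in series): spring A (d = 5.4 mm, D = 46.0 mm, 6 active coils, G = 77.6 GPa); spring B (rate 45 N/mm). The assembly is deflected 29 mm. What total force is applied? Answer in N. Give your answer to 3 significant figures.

k_A = Gd⁴/(8D³N_a) = (77.6×10³)(5.4⁴)/(8·46.0³·6) = 14.123 N/mm
Series: 1/k_eq = 1/14.123 + 1/45 = 0.09303; k_eq = 10.749 N/mm
F = k_eq·δ = 10.749·29 = 311.73 N

312 N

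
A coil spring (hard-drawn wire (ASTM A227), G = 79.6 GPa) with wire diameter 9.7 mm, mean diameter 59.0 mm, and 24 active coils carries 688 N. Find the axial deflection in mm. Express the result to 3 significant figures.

38.5 mm

k = Gd⁴/(8D³N_a) = (79.6×10³)(9.7⁴)/(8·59.0³·24) = 17.871 N/mm
δ = F/k = 688 / 17.871 = 38.499 mm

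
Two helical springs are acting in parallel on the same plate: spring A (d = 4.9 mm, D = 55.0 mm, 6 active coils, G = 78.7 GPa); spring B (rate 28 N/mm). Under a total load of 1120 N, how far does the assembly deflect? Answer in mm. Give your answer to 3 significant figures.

33.3 mm

k_A = Gd⁴/(8D³N_a) = (78.7×10³)(4.9⁴)/(8·55.0³·6) = 5.6811 N/mm
Parallel: k_eq = 5.6811 + 28 = 33.681 N/mm
δ = F/k_eq = 1120/33.681 = 33.253 mm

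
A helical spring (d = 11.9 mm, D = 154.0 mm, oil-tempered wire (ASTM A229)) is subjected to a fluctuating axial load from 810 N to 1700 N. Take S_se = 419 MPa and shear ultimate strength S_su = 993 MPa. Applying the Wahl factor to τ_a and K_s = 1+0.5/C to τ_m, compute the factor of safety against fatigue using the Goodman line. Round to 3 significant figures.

C = D/d = 154.0/11.9 = 12.9412; K_W = (4C−1)/(4C−4)+0.615/C = 1.1103; K_s = 1+0.5/C = 1.0386
F_a = (F_max−F_min)/2 = 445 N; F_m = (F_max+F_min)/2 = 1255 N
τ_a = K_W·8F_aD/(πd³) = 1.1103 × 103.56 = 114.98 MPa
τ_m = K_s·8F_mD/(πd³) = 1.0386 × 292.05 = 303.34 MPa
Goodman: 1/n_f = τ_a/S_se + τ_m/S_su = 114.98/419 + 303.34/993 = 0.27442 + 0.30548 = 0.5799
n_f = 1/0.5799 = 1.724

1.72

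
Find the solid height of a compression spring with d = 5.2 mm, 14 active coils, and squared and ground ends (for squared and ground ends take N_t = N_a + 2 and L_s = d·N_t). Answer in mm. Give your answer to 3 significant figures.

squared and ground ends: N_t = N_a + 2 = 14 + 2 = 16
L_s = d·N_t = 5.2 × 16 = 83.2 mm

83.2 mm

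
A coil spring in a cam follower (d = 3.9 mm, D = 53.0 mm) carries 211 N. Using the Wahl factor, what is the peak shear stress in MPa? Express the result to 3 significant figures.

Spring index C = D/d = 53.0/3.9 = 13.5897
K_W = (4C−1)/(4C−4) + 0.615/C = 53.359/50.359 + 0.0453 = 1.1048
τ₀ = 8FD/(πd³) = 8·211·53.0/(π·3.9³) = 89464/186.36 = 480.07 MPa
τ_max = K·τ₀ = 1.1048 × 480.07 = 530.39 MPa

530 MPa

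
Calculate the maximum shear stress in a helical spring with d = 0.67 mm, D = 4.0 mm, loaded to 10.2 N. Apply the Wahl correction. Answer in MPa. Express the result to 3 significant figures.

Spring index C = D/d = 4.0/0.67 = 5.9701
K_W = (4C−1)/(4C−4) + 0.615/C = 22.881/19.881 + 0.1030 = 1.2539
τ₀ = 8FD/(πd³) = 8·10.2·4.0/(π·0.67³) = 326.4/0.94487 = 345.44 MPa
τ_max = K·τ₀ = 1.2539 × 345.44 = 433.16 MPa

433 MPa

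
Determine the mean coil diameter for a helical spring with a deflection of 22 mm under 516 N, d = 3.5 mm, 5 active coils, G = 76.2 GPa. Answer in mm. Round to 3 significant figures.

23.0 mm

Required rate k = F/δ = 516/22 = 23.455 N/mm
D = (Gd⁴/(8N_a·k))^(1/3) = (76.2×10³·3.5⁴/(8·5·23.455))^(1/3)
  = (12188.2)^(1/3) = 23.0134 mm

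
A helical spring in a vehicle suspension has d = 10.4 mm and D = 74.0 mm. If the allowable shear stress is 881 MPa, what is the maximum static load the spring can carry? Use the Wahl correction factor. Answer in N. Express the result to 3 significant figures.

4350 N

C = D/d = 74.0/10.4 = 7.1154
K_W = (4C−1)/(4C−4) + 0.615/C = 27.462/24.462 + 0.0864 = 1.2091
τ_max = K·8FD/(πd³) → F_max = τ_allow·πd³/(8DK)
F_max = 881·π·10.4³/(8·74.0·1.2091) = 3.1133e+06/715.77 = 4349.6 N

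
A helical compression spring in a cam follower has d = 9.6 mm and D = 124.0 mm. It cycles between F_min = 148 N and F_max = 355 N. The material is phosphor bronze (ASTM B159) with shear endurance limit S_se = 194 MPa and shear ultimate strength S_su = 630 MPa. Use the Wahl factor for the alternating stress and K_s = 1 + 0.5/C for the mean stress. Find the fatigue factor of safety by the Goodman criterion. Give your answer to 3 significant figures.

2.78

C = D/d = 124.0/9.6 = 12.9167; K_W = (4C−1)/(4C−4)+0.615/C = 1.1105; K_s = 1+0.5/C = 1.0387
F_a = (F_max−F_min)/2 = 103.5 N; F_m = (F_max+F_min)/2 = 251.5 N
τ_a = K_W·8F_aD/(πd³) = 1.1105 × 36.939 = 41.023 MPa
τ_m = K_s·8F_mD/(πd³) = 1.0387 × 89.761 = 93.235 MPa
Goodman: 1/n_f = τ_a/S_se + τ_m/S_su = 41.023/194 + 93.235/630 = 0.21146 + 0.14799 = 0.35945
n_f = 1/0.35945 = 2.782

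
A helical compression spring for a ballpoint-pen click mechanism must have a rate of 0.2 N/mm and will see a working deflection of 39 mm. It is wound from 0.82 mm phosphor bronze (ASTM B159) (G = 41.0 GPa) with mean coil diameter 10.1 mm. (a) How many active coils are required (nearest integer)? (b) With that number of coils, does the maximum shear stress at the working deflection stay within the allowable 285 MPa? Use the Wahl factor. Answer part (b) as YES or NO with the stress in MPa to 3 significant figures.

N_a = Gd⁴/(8D³k) = (41.0×10³)(0.82⁴)/(8·10.1³·0.2) = 11.24 → N_a = 11
Actual rate k = Gd⁴/(8D³·11) = 0.20445 N/mm
Working load F = kδ = 0.20445·39 = 7.9736 N
C = 10.1/0.82 = 12.3171; K_W = (4C−1)/(4C−4)+0.615/C = 1.1162
τ_max = K_W·8FD/(πd³) = 1.1162·371.94 = 415.16 MPa
τ_max > 285 MPa → exceeds allowable

(a) 11 coils; (b) NO, τ_max = 415 MPa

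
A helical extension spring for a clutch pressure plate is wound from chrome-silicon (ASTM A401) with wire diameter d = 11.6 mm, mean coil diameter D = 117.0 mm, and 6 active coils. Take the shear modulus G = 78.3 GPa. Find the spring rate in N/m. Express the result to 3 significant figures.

k = Gd⁴/(8D³N_a) = (78.3×10³ × 11.6⁴) / (8 × 117.0³ × 6)
  = 1.41773e+09 / 7.68774e+07 = 18.441 N/mm = 18441 N/m

18400 N/m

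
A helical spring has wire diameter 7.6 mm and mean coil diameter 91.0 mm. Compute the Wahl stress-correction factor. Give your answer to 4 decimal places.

C = D/d = 91.0/7.6 = 11.9737
K_W = (4C−1)/(4C−4) + 0.615/C = 46.895/43.895 + 0.0514 = 1.1197

1.1197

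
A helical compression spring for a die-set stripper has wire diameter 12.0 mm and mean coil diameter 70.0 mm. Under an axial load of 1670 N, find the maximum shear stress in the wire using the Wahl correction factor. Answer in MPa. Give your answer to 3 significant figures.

Spring index C = D/d = 70.0/12.0 = 5.8333
K_W = (4C−1)/(4C−4) + 0.615/C = 22.333/19.333 + 0.1054 = 1.2606
τ₀ = 8FD/(πd³) = 8·1670·70.0/(π·12.0³) = 935200/5428.7 = 172.27 MPa
τ_max = K·τ₀ = 1.2606 × 172.27 = 217.16 MPa

217 MPa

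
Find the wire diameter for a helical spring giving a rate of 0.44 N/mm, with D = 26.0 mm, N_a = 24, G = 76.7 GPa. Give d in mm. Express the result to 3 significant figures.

2.10 mm

d = (8D³N_a·k / G)^(1/4) = (8·26.0³·24·0.44 / (76.7×10³))^0.25
  = (19.359)^0.25 = 2.0976 mm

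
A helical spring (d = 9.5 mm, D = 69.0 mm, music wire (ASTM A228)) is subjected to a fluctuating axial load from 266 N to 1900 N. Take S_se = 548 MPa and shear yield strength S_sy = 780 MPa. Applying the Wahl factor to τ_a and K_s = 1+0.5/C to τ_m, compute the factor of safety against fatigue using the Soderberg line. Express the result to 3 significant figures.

C = D/d = 69.0/9.5 = 7.2632; K_W = (4C−1)/(4C−4)+0.615/C = 1.2044; K_s = 1+0.5/C = 1.0688
F_a = (F_max−F_min)/2 = 817 N; F_m = (F_max+F_min)/2 = 1083 N
τ_a = K_W·8F_aD/(πd³) = 1.2044 × 167.43 = 201.66 MPa
τ_m = K_s·8F_mD/(πd³) = 1.0688 × 221.95 = 237.22 MPa
Soderberg: 1/n_f = τ_a/S_se + τ_m/S_sy = 201.66/548 + 237.22/780 = 0.36799 + 0.30413 = 0.67213
n_f = 1/0.67213 = 1.488

1.49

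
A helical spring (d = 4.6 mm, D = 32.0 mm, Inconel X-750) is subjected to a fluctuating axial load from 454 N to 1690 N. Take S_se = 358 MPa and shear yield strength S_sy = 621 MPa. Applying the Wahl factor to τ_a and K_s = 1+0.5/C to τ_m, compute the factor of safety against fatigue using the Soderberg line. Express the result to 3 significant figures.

0.303

C = D/d = 32.0/4.6 = 6.9565; K_W = (4C−1)/(4C−4)+0.615/C = 1.2143; K_s = 1+0.5/C = 1.0719
F_a = (F_max−F_min)/2 = 618 N; F_m = (F_max+F_min)/2 = 1072 N
τ_a = K_W·8F_aD/(πd³) = 1.2143 × 517.37 = 628.26 MPa
τ_m = K_s·8F_mD/(πd³) = 1.0719 × 897.45 = 961.96 MPa
Soderberg: 1/n_f = τ_a/S_se + τ_m/S_sy = 628.26/358 + 961.96/621 = 1.75491 + 1.54904 = 3.304
n_f = 1/3.304 = 0.3027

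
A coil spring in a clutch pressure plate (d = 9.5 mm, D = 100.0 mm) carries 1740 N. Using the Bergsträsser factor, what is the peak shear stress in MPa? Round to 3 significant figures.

Spring index C = D/d = 100.0/9.5 = 10.5263
K_B = (4C+2)/(4C−3) = 44.105/39.105 = 1.1279
τ₀ = 8FD/(πd³) = 8·1740·100.0/(π·9.5³) = 1.392e+06/2693.5 = 516.8 MPa
τ_max = K·τ₀ = 1.1279 × 516.8 = 582.87 MPa

583 MPa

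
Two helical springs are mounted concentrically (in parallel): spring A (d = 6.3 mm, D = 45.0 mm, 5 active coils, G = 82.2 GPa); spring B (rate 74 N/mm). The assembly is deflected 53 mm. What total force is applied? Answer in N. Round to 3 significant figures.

k_A = Gd⁴/(8D³N_a) = (82.2×10³)(6.3⁴)/(8·45.0³·5) = 35.525 N/mm
Parallel: k_eq = 35.525 + 74 = 109.53 N/mm
F = k_eq·δ = 109.53·53 = 5804.8 N

5800 N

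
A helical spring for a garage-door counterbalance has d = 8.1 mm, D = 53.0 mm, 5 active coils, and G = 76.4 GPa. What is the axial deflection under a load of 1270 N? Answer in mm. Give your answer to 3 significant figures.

k = Gd⁴/(8D³N_a) = (76.4×10³)(8.1⁴)/(8·53.0³·5) = 55.226 N/mm
δ = F/k = 1270 / 55.226 = 22.996 mm

23.0 mm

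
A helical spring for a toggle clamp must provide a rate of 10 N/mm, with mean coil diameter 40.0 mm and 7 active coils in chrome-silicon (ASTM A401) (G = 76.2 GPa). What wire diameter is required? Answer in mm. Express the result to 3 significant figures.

d = (8D³N_a·k / G)^(1/4) = (8·40.0³·7·10 / (76.2×10³))^0.25
  = (470.34)^0.25 = 4.6570 mm

4.66 mm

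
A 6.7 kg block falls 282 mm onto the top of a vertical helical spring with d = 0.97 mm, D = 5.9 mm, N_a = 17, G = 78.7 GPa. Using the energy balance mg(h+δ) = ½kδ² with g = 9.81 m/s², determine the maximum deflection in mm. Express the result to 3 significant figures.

151 mm

k = Gd⁴/(8D³N_a) = (78.7×10³)(0.97⁴)/(8·5.9³·17) = 2.4944 N/mm
W = mg = 6.7 × 9.81 = 65.727 N
½kδ² − Wδ − Wh = 0 → δ = (W + √(W² + 2kWh))/k
δ = (65.727 + √(4320 + 92467.6))/2.4944 = (65.727 + 311.11)/2.4944 = 151.07 mm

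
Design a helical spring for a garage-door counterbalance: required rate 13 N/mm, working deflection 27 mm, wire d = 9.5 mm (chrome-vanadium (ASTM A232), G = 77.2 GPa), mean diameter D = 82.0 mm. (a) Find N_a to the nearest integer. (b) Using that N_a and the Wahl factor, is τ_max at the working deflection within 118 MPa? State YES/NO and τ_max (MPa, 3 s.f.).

(a) 11 coils; (b) YES, τ_max = 99.7 MPa

N_a = Gd⁴/(8D³k) = (77.2×10³)(9.5⁴)/(8·82.0³·13) = 10.97 → N_a = 11
Actual rate k = Gd⁴/(8D³·11) = 12.959 N/mm
Working load F = kδ = 12.959·27 = 349.91 N
C = 82.0/9.5 = 8.6316; K_W = (4C−1)/(4C−4)+0.615/C = 1.1695
τ_max = K_W·8FD/(πd³) = 1.1695·85.219 = 99.665 MPa
τ_max ≤ 118 MPa → acceptable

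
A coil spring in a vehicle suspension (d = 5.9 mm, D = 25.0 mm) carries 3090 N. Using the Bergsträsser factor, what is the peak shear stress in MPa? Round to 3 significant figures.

1300 MPa

Spring index C = D/d = 25.0/5.9 = 4.2373
K_B = (4C+2)/(4C−3) = 18.949/13.949 = 1.3584
τ₀ = 8FD/(πd³) = 8·3090·25.0/(π·5.9³) = 618000/645.22 = 957.82 MPa
τ_max = K·τ₀ = 1.3584 × 957.82 = 1301.1 MPa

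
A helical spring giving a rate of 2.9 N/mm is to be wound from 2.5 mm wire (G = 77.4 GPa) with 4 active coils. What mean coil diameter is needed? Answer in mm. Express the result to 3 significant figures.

31.9 mm

D = (Gd⁴/(8N_a·k))^(1/3) = (77.4×10³·2.5⁴/(8·4·2.9))^(1/3)
  = (32580.1)^(1/3) = 31.9387 mm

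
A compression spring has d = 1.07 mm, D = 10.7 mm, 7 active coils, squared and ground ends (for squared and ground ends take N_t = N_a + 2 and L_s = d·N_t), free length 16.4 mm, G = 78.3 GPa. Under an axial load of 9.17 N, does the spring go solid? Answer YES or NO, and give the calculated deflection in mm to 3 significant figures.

k = Gd⁴/(8D³N_a) = (78.3×10³)(1.07⁴)/(8·10.7³·7) = 1.4961 N/mm
N_t = 9; L_s = 1.07·9 = 9.63 mm; δ_solid = L₀ − L_s = 16.4 − 9.63 = 6.77 mm
δ = F/k = 9.17/1.4961 = 6.1293 mm
δ < δ_solid → spring does not go solid

NO, δ = 6.13 mm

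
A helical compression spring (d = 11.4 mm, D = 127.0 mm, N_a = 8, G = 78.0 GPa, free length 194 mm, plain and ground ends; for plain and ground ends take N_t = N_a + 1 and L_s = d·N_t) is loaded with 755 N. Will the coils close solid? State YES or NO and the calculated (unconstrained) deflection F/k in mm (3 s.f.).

k = Gd⁴/(8D³N_a) = (78.0×10³)(11.4⁴)/(8·127.0³·8) = 10.049 N/mm
N_t = 9; L_s = 11.4·9 = 102.6 mm; δ_solid = L₀ − L_s = 194 − 102.6 = 91.4 mm
δ = F/k = 755/10.049 = 75.132 mm
δ < δ_solid → spring does not go solid

NO, δ = 75.1 mm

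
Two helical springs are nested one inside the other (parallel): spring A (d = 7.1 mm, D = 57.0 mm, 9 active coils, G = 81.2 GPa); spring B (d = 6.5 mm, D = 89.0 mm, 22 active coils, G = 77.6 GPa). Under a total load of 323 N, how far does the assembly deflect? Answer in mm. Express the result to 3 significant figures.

k_A = Gd⁴/(8D³N_a) = (81.2×10³)(7.1⁴)/(8·57.0³·9) = 15.475 N/mm
k_B = Gd⁴/(8D³N_a) = (77.6×10³)(6.5⁴)/(8·89.0³·22) = 1.1164 N/mm
Parallel: k_eq = 15.475 + 1.1164 = 16.591 N/mm
δ = F/k_eq = 323/16.591 = 19.468 mm

19.5 mm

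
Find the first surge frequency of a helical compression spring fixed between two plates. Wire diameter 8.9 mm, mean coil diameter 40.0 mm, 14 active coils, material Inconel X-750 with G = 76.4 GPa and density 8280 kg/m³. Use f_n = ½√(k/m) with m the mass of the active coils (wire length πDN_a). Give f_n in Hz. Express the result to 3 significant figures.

136 Hz

k = Gd⁴/(8D³N_a) = (76.4×10³)(8.9⁴)/(8·40.0³·14) = 66.874 N/mm = 66874 N/m
Wire length L = πDN_a = π·40.0·14 = 1759.3 mm
m = ρ·(πd²/4)·L = 8280 × 62.211×10⁻⁶ m² × 1.7593 m = 0.90623 kg
f_n = ½√(k/m) = 0.5·√(66874/0.90623) = 0.5·√(73793) = 135.82 Hz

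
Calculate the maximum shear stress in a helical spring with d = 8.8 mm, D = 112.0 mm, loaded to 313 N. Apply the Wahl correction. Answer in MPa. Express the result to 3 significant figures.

146 MPa

Spring index C = D/d = 112.0/8.8 = 12.7273
K_W = (4C−1)/(4C−4) + 0.615/C = 49.909/46.909 + 0.0483 = 1.1123
τ₀ = 8FD/(πd³) = 8·313·112.0/(π·8.8³) = 280448/2140.9 = 130.99 MPa
τ_max = K·τ₀ = 1.1123 × 130.99 = 145.7 MPa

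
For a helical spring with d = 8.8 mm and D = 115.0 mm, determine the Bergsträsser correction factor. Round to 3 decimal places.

C = D/d = 115.0/8.8 = 13.0682
K_B = (4C+2)/(4C−3) = 54.273/49.273 = 1.1015

1.101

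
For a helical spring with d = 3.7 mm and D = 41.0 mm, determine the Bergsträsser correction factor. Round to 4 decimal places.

C = D/d = 41.0/3.7 = 11.0811
K_B = (4C+2)/(4C−3) = 46.324/41.324 = 1.1210

1.1210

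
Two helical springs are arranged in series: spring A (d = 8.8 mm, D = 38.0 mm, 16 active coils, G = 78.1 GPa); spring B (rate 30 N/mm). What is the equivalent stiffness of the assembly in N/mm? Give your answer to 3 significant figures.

k_A = Gd⁴/(8D³N_a) = (78.1×10³)(8.8⁴)/(8·38.0³·16) = 66.684 N/mm
Series: 1/k_eq = 1/66.684 + 1/30 = 0.048329; k_eq = 20.691 N/mm

20.7 N/mm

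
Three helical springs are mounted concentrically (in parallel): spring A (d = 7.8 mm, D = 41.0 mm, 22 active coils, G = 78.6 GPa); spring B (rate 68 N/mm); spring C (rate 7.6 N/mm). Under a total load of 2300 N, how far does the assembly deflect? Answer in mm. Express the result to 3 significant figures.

23.1 mm

k_A = Gd⁴/(8D³N_a) = (78.6×10³)(7.8⁴)/(8·41.0³·22) = 23.985 N/mm
Parallel: k_eq = 23.985 + 68 + 7.6 = 99.585 N/mm
δ = F/k_eq = 2300/99.585 = 23.096 mm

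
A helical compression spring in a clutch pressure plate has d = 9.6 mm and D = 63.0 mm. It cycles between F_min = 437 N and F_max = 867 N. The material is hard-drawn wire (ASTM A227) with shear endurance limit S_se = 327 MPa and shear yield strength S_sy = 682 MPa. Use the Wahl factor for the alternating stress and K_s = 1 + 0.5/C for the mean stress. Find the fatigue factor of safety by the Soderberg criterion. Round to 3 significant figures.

3.00

C = D/d = 63.0/9.6 = 6.5625; K_W = (4C−1)/(4C−4)+0.615/C = 1.2285; K_s = 1+0.5/C = 1.0762
F_a = (F_max−F_min)/2 = 215 N; F_m = (F_max+F_min)/2 = 652 N
τ_a = K_W·8F_aD/(πd³) = 1.2285 × 38.986 = 47.896 MPa
τ_m = K_s·8F_mD/(πd³) = 1.0762 × 118.23 = 127.23 MPa
Soderberg: 1/n_f = τ_a/S_se + τ_m/S_sy = 47.896/327 + 127.23/682 = 0.14647 + 0.18656 = 0.33303
n_f = 1/0.33303 = 3.003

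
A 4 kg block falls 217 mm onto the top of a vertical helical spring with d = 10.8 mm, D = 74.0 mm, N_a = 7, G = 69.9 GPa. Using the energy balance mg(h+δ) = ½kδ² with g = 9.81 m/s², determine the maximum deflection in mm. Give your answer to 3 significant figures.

k = Gd⁴/(8D³N_a) = (69.9×10³)(10.8⁴)/(8·74.0³·7) = 41.907 N/mm
W = mg = 4 × 9.81 = 39.24 N
½kδ² − Wδ − Wh = 0 → δ = (W + √(W² + 2kWh))/k
δ = (39.24 + √(1539.8 + 713687))/41.907 = (39.24 + 845.71)/41.907 = 21.117 mm

21.1 mm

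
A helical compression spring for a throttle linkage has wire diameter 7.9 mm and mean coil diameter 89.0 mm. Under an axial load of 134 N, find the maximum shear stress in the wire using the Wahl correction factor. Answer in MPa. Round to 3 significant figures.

Spring index C = D/d = 89.0/7.9 = 11.2658
K_W = (4C−1)/(4C−4) + 0.615/C = 44.063/41.063 + 0.0546 = 1.1276
τ₀ = 8FD/(πd³) = 8·134·89.0/(π·7.9³) = 95408/1548.9 = 61.596 MPa
τ_max = K·τ₀ = 1.1276 × 61.596 = 69.459 MPa

69.5 MPa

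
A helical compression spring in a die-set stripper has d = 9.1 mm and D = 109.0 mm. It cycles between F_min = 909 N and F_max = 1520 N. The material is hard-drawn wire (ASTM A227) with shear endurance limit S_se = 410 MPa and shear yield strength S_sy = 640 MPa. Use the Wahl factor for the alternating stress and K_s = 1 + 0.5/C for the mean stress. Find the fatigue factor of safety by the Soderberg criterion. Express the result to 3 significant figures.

0.966

C = D/d = 109.0/9.1 = 11.9780; K_W = (4C−1)/(4C−4)+0.615/C = 1.1197; K_s = 1+0.5/C = 1.0417
F_a = (F_max−F_min)/2 = 305.5 N; F_m = (F_max+F_min)/2 = 1214.5 N
τ_a = K_W·8F_aD/(πd³) = 1.1197 × 112.53 = 125.99 MPa
τ_m = K_s·8F_mD/(πd³) = 1.0417 × 447.34 = 466.02 MPa
Soderberg: 1/n_f = τ_a/S_se + τ_m/S_sy = 125.99/410 + 466.02/640 = 0.30730 + 0.72815 = 1.0354
n_f = 1/1.0354 = 0.9658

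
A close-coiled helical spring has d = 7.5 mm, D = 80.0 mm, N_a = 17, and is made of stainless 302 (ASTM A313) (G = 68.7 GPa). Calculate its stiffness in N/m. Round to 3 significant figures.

3120 N/m

k = Gd⁴/(8D³N_a) = (68.7×10³ × 7.5⁴) / (8 × 80.0³ × 17)
  = 2.17371e+08 / 6.9632e+07 = 3.1217 N/mm = 3121.7 N/m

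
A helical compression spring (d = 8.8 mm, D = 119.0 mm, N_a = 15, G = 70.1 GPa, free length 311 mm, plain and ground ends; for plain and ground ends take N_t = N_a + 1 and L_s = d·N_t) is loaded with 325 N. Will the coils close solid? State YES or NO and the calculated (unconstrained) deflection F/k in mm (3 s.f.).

k = Gd⁴/(8D³N_a) = (70.1×10³)(8.8⁴)/(8·119.0³·15) = 2.0789 N/mm
N_t = 16; L_s = 8.8·16 = 140.8 mm; δ_solid = L₀ − L_s = 311 − 140.8 = 170.2 mm
δ = F/k = 325/2.0789 = 156.34 mm
δ < δ_solid → spring does not go solid

NO, δ = 156 mm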